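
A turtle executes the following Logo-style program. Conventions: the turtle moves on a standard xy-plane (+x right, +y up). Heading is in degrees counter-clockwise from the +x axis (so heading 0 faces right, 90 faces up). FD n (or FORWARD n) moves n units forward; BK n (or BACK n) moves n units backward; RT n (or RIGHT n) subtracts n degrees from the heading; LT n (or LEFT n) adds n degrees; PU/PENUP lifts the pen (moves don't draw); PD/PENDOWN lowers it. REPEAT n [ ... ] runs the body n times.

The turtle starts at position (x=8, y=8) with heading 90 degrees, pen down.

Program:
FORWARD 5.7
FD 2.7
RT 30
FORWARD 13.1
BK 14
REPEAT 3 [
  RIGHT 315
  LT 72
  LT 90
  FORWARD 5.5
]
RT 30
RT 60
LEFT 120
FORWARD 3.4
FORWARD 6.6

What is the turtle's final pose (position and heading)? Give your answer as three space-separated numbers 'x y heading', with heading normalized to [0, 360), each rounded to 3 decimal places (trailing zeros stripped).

Executing turtle program step by step:
Start: pos=(8,8), heading=90, pen down
FD 5.7: (8,8) -> (8,13.7) [heading=90, draw]
FD 2.7: (8,13.7) -> (8,16.4) [heading=90, draw]
RT 30: heading 90 -> 60
FD 13.1: (8,16.4) -> (14.55,27.745) [heading=60, draw]
BK 14: (14.55,27.745) -> (7.55,15.621) [heading=60, draw]
REPEAT 3 [
  -- iteration 1/3 --
  RT 315: heading 60 -> 105
  LT 72: heading 105 -> 177
  LT 90: heading 177 -> 267
  FD 5.5: (7.55,15.621) -> (7.262,10.128) [heading=267, draw]
  -- iteration 2/3 --
  RT 315: heading 267 -> 312
  LT 72: heading 312 -> 24
  LT 90: heading 24 -> 114
  FD 5.5: (7.262,10.128) -> (5.025,15.153) [heading=114, draw]
  -- iteration 3/3 --
  RT 315: heading 114 -> 159
  LT 72: heading 159 -> 231
  LT 90: heading 231 -> 321
  FD 5.5: (5.025,15.153) -> (9.299,11.691) [heading=321, draw]
]
RT 30: heading 321 -> 291
RT 60: heading 291 -> 231
LT 120: heading 231 -> 351
FD 3.4: (9.299,11.691) -> (12.658,11.159) [heading=351, draw]
FD 6.6: (12.658,11.159) -> (19.176,10.127) [heading=351, draw]
Final: pos=(19.176,10.127), heading=351, 9 segment(s) drawn

Answer: 19.176 10.127 351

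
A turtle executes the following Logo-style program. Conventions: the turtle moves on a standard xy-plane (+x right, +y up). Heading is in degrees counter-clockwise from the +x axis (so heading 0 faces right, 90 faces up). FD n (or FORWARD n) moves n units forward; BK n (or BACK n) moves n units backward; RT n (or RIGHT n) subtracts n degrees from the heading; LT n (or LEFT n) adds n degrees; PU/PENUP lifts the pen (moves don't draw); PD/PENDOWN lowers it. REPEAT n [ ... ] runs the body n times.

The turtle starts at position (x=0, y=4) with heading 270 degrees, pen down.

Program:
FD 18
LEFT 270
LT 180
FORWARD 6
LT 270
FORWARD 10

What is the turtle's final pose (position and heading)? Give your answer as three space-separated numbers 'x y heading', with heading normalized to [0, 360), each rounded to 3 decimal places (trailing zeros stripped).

Executing turtle program step by step:
Start: pos=(0,4), heading=270, pen down
FD 18: (0,4) -> (0,-14) [heading=270, draw]
LT 270: heading 270 -> 180
LT 180: heading 180 -> 0
FD 6: (0,-14) -> (6,-14) [heading=0, draw]
LT 270: heading 0 -> 270
FD 10: (6,-14) -> (6,-24) [heading=270, draw]
Final: pos=(6,-24), heading=270, 3 segment(s) drawn

Answer: 6 -24 270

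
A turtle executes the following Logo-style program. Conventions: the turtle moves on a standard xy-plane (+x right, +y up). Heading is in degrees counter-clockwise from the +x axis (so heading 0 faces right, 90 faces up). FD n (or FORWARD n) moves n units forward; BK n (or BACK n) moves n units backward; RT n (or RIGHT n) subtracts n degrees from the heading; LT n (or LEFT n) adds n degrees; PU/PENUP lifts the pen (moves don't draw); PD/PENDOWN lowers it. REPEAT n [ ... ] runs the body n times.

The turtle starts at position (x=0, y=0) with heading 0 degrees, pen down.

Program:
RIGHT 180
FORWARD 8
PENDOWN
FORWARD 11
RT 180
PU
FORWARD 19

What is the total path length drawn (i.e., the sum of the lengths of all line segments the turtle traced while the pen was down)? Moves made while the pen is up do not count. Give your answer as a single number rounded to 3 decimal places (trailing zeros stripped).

Answer: 19

Derivation:
Executing turtle program step by step:
Start: pos=(0,0), heading=0, pen down
RT 180: heading 0 -> 180
FD 8: (0,0) -> (-8,0) [heading=180, draw]
PD: pen down
FD 11: (-8,0) -> (-19,0) [heading=180, draw]
RT 180: heading 180 -> 0
PU: pen up
FD 19: (-19,0) -> (0,0) [heading=0, move]
Final: pos=(0,0), heading=0, 2 segment(s) drawn

Segment lengths:
  seg 1: (0,0) -> (-8,0), length = 8
  seg 2: (-8,0) -> (-19,0), length = 11
Total = 19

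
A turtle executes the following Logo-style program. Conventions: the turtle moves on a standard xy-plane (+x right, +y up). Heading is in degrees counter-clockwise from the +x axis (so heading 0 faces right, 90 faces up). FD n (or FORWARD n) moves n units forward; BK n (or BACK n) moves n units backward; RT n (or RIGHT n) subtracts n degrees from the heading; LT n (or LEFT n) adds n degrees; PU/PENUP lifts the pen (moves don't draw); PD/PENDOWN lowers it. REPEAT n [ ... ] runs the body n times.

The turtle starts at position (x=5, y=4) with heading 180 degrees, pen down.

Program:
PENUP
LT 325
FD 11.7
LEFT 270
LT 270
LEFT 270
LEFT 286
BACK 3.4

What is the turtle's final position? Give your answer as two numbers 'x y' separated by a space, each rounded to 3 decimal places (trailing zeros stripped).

Executing turtle program step by step:
Start: pos=(5,4), heading=180, pen down
PU: pen up
LT 325: heading 180 -> 145
FD 11.7: (5,4) -> (-4.584,10.711) [heading=145, move]
LT 270: heading 145 -> 55
LT 270: heading 55 -> 325
LT 270: heading 325 -> 235
LT 286: heading 235 -> 161
BK 3.4: (-4.584,10.711) -> (-1.369,9.604) [heading=161, move]
Final: pos=(-1.369,9.604), heading=161, 0 segment(s) drawn

Answer: -1.369 9.604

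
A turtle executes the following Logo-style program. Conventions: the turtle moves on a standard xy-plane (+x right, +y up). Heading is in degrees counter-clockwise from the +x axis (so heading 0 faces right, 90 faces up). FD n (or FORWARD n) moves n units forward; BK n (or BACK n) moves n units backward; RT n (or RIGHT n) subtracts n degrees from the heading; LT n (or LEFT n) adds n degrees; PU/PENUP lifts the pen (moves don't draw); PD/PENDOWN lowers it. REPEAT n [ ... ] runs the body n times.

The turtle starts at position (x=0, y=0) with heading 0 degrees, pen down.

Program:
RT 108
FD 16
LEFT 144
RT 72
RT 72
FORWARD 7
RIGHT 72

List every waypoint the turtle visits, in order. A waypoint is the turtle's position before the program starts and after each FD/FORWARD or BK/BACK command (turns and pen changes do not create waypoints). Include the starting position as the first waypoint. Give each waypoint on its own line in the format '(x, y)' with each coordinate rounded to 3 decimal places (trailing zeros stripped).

Executing turtle program step by step:
Start: pos=(0,0), heading=0, pen down
RT 108: heading 0 -> 252
FD 16: (0,0) -> (-4.944,-15.217) [heading=252, draw]
LT 144: heading 252 -> 36
RT 72: heading 36 -> 324
RT 72: heading 324 -> 252
FD 7: (-4.944,-15.217) -> (-7.107,-21.874) [heading=252, draw]
RT 72: heading 252 -> 180
Final: pos=(-7.107,-21.874), heading=180, 2 segment(s) drawn
Waypoints (3 total):
(0, 0)
(-4.944, -15.217)
(-7.107, -21.874)

Answer: (0, 0)
(-4.944, -15.217)
(-7.107, -21.874)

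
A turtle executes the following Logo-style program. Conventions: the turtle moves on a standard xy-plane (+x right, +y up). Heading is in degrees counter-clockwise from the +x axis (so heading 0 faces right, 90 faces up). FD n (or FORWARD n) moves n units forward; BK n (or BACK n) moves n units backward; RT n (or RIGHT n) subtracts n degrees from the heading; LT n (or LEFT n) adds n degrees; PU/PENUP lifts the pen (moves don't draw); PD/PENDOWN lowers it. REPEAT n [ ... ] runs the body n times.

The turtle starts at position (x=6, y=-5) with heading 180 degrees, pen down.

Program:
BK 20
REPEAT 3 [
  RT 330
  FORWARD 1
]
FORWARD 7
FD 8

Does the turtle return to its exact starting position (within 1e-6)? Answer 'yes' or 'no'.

Executing turtle program step by step:
Start: pos=(6,-5), heading=180, pen down
BK 20: (6,-5) -> (26,-5) [heading=180, draw]
REPEAT 3 [
  -- iteration 1/3 --
  RT 330: heading 180 -> 210
  FD 1: (26,-5) -> (25.134,-5.5) [heading=210, draw]
  -- iteration 2/3 --
  RT 330: heading 210 -> 240
  FD 1: (25.134,-5.5) -> (24.634,-6.366) [heading=240, draw]
  -- iteration 3/3 --
  RT 330: heading 240 -> 270
  FD 1: (24.634,-6.366) -> (24.634,-7.366) [heading=270, draw]
]
FD 7: (24.634,-7.366) -> (24.634,-14.366) [heading=270, draw]
FD 8: (24.634,-14.366) -> (24.634,-22.366) [heading=270, draw]
Final: pos=(24.634,-22.366), heading=270, 6 segment(s) drawn

Start position: (6, -5)
Final position: (24.634, -22.366)
Distance = 25.472; >= 1e-6 -> NOT closed

Answer: no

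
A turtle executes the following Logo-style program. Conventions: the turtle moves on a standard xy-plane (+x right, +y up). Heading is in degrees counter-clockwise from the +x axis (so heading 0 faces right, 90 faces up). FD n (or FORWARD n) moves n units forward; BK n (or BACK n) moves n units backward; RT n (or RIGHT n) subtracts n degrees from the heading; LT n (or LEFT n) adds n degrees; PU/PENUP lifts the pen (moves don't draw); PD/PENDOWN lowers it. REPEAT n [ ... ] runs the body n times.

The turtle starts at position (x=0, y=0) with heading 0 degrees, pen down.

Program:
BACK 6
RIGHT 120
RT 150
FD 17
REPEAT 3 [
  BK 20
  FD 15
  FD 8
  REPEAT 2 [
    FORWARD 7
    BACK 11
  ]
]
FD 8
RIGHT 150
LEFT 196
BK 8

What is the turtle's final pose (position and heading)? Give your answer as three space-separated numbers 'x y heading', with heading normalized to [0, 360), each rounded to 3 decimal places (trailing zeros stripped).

Answer: -0.245 4.443 136

Derivation:
Executing turtle program step by step:
Start: pos=(0,0), heading=0, pen down
BK 6: (0,0) -> (-6,0) [heading=0, draw]
RT 120: heading 0 -> 240
RT 150: heading 240 -> 90
FD 17: (-6,0) -> (-6,17) [heading=90, draw]
REPEAT 3 [
  -- iteration 1/3 --
  BK 20: (-6,17) -> (-6,-3) [heading=90, draw]
  FD 15: (-6,-3) -> (-6,12) [heading=90, draw]
  FD 8: (-6,12) -> (-6,20) [heading=90, draw]
  REPEAT 2 [
    -- iteration 1/2 --
    FD 7: (-6,20) -> (-6,27) [heading=90, draw]
    BK 11: (-6,27) -> (-6,16) [heading=90, draw]
    -- iteration 2/2 --
    FD 7: (-6,16) -> (-6,23) [heading=90, draw]
    BK 11: (-6,23) -> (-6,12) [heading=90, draw]
  ]
  -- iteration 2/3 --
  BK 20: (-6,12) -> (-6,-8) [heading=90, draw]
  FD 15: (-6,-8) -> (-6,7) [heading=90, draw]
  FD 8: (-6,7) -> (-6,15) [heading=90, draw]
  REPEAT 2 [
    -- iteration 1/2 --
    FD 7: (-6,15) -> (-6,22) [heading=90, draw]
    BK 11: (-6,22) -> (-6,11) [heading=90, draw]
    -- iteration 2/2 --
    FD 7: (-6,11) -> (-6,18) [heading=90, draw]
    BK 11: (-6,18) -> (-6,7) [heading=90, draw]
  ]
  -- iteration 3/3 --
  BK 20: (-6,7) -> (-6,-13) [heading=90, draw]
  FD 15: (-6,-13) -> (-6,2) [heading=90, draw]
  FD 8: (-6,2) -> (-6,10) [heading=90, draw]
  REPEAT 2 [
    -- iteration 1/2 --
    FD 7: (-6,10) -> (-6,17) [heading=90, draw]
    BK 11: (-6,17) -> (-6,6) [heading=90, draw]
    -- iteration 2/2 --
    FD 7: (-6,6) -> (-6,13) [heading=90, draw]
    BK 11: (-6,13) -> (-6,2) [heading=90, draw]
  ]
]
FD 8: (-6,2) -> (-6,10) [heading=90, draw]
RT 150: heading 90 -> 300
LT 196: heading 300 -> 136
BK 8: (-6,10) -> (-0.245,4.443) [heading=136, draw]
Final: pos=(-0.245,4.443), heading=136, 25 segment(s) drawn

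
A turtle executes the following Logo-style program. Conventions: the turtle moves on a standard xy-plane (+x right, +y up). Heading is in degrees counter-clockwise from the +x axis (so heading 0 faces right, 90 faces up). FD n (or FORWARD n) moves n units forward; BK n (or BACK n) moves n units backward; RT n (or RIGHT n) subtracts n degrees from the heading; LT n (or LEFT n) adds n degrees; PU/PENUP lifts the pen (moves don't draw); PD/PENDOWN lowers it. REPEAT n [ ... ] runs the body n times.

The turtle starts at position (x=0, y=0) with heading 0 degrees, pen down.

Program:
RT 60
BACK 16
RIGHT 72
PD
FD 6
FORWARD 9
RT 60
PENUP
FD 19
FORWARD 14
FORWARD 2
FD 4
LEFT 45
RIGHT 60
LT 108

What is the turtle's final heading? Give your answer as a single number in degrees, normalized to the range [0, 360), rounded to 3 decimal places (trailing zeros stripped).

Executing turtle program step by step:
Start: pos=(0,0), heading=0, pen down
RT 60: heading 0 -> 300
BK 16: (0,0) -> (-8,13.856) [heading=300, draw]
RT 72: heading 300 -> 228
PD: pen down
FD 6: (-8,13.856) -> (-12.015,9.398) [heading=228, draw]
FD 9: (-12.015,9.398) -> (-18.037,2.709) [heading=228, draw]
RT 60: heading 228 -> 168
PU: pen up
FD 19: (-18.037,2.709) -> (-36.622,6.66) [heading=168, move]
FD 14: (-36.622,6.66) -> (-50.316,9.57) [heading=168, move]
FD 2: (-50.316,9.57) -> (-52.272,9.986) [heading=168, move]
FD 4: (-52.272,9.986) -> (-56.185,10.818) [heading=168, move]
LT 45: heading 168 -> 213
RT 60: heading 213 -> 153
LT 108: heading 153 -> 261
Final: pos=(-56.185,10.818), heading=261, 3 segment(s) drawn

Answer: 261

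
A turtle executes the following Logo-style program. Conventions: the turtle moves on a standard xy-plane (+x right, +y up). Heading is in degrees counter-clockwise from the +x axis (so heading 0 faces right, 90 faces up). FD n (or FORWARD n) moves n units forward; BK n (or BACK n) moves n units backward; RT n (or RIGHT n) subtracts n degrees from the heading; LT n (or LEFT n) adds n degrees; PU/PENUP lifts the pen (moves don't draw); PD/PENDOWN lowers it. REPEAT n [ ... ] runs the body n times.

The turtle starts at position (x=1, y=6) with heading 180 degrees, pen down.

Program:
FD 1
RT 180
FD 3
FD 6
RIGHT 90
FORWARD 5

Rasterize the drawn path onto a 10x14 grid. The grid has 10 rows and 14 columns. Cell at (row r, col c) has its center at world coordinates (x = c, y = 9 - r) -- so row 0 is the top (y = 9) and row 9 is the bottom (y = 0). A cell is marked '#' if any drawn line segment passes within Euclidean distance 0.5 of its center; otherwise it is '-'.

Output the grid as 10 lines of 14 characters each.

Segment 0: (1,6) -> (0,6)
Segment 1: (0,6) -> (3,6)
Segment 2: (3,6) -> (9,6)
Segment 3: (9,6) -> (9,1)

Answer: --------------
--------------
--------------
##########----
---------#----
---------#----
---------#----
---------#----
---------#----
--------------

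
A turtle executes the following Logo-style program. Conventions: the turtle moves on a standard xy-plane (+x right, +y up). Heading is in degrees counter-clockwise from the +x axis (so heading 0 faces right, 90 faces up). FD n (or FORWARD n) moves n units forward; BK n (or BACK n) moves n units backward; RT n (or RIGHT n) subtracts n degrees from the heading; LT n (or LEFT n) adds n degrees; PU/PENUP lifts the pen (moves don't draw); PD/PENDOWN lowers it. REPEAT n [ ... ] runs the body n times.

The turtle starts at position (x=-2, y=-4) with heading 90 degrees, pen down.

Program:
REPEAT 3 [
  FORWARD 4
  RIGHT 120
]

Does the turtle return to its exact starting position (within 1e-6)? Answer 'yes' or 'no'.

Answer: yes

Derivation:
Executing turtle program step by step:
Start: pos=(-2,-4), heading=90, pen down
REPEAT 3 [
  -- iteration 1/3 --
  FD 4: (-2,-4) -> (-2,0) [heading=90, draw]
  RT 120: heading 90 -> 330
  -- iteration 2/3 --
  FD 4: (-2,0) -> (1.464,-2) [heading=330, draw]
  RT 120: heading 330 -> 210
  -- iteration 3/3 --
  FD 4: (1.464,-2) -> (-2,-4) [heading=210, draw]
  RT 120: heading 210 -> 90
]
Final: pos=(-2,-4), heading=90, 3 segment(s) drawn

Start position: (-2, -4)
Final position: (-2, -4)
Distance = 0; < 1e-6 -> CLOSED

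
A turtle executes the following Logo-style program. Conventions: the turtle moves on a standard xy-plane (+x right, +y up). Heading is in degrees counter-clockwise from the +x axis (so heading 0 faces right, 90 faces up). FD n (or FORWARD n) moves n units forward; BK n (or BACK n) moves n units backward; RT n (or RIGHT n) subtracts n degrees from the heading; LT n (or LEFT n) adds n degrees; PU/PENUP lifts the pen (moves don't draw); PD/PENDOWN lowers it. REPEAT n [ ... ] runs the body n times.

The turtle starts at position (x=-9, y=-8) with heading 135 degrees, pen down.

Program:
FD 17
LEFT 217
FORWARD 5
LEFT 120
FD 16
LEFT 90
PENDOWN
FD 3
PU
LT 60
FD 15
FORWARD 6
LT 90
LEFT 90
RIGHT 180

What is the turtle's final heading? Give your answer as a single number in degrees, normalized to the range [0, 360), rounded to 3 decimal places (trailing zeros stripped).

Executing turtle program step by step:
Start: pos=(-9,-8), heading=135, pen down
FD 17: (-9,-8) -> (-21.021,4.021) [heading=135, draw]
LT 217: heading 135 -> 352
FD 5: (-21.021,4.021) -> (-16.069,3.325) [heading=352, draw]
LT 120: heading 352 -> 112
FD 16: (-16.069,3.325) -> (-22.063,18.16) [heading=112, draw]
LT 90: heading 112 -> 202
PD: pen down
FD 3: (-22.063,18.16) -> (-24.845,17.036) [heading=202, draw]
PU: pen up
LT 60: heading 202 -> 262
FD 15: (-24.845,17.036) -> (-26.932,2.182) [heading=262, move]
FD 6: (-26.932,2.182) -> (-27.767,-3.76) [heading=262, move]
LT 90: heading 262 -> 352
LT 90: heading 352 -> 82
RT 180: heading 82 -> 262
Final: pos=(-27.767,-3.76), heading=262, 4 segment(s) drawn

Answer: 262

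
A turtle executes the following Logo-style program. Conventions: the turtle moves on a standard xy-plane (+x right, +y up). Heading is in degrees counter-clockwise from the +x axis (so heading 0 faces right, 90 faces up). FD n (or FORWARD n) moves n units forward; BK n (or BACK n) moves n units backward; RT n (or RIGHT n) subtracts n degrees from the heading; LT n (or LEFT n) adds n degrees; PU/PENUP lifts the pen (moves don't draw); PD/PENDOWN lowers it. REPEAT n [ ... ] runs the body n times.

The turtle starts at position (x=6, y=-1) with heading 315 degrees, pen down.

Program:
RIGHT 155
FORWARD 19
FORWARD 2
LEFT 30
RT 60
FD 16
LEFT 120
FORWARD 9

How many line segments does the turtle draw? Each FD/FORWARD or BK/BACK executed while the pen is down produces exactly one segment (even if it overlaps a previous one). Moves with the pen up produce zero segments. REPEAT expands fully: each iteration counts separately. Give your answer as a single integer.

Executing turtle program step by step:
Start: pos=(6,-1), heading=315, pen down
RT 155: heading 315 -> 160
FD 19: (6,-1) -> (-11.854,5.498) [heading=160, draw]
FD 2: (-11.854,5.498) -> (-13.734,6.182) [heading=160, draw]
LT 30: heading 160 -> 190
RT 60: heading 190 -> 130
FD 16: (-13.734,6.182) -> (-24.018,18.439) [heading=130, draw]
LT 120: heading 130 -> 250
FD 9: (-24.018,18.439) -> (-27.096,9.982) [heading=250, draw]
Final: pos=(-27.096,9.982), heading=250, 4 segment(s) drawn
Segments drawn: 4

Answer: 4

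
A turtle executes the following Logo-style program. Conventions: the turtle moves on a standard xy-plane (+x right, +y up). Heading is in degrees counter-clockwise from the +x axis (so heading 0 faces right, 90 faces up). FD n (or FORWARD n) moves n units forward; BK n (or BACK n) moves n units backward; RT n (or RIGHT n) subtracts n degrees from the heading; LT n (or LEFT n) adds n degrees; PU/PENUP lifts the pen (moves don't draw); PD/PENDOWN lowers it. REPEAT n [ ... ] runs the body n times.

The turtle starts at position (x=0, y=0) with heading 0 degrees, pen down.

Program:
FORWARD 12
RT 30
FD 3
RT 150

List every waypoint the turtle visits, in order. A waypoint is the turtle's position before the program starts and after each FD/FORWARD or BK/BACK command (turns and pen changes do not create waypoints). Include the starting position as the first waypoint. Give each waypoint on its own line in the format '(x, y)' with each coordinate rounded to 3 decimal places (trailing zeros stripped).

Answer: (0, 0)
(12, 0)
(14.598, -1.5)

Derivation:
Executing turtle program step by step:
Start: pos=(0,0), heading=0, pen down
FD 12: (0,0) -> (12,0) [heading=0, draw]
RT 30: heading 0 -> 330
FD 3: (12,0) -> (14.598,-1.5) [heading=330, draw]
RT 150: heading 330 -> 180
Final: pos=(14.598,-1.5), heading=180, 2 segment(s) drawn
Waypoints (3 total):
(0, 0)
(12, 0)
(14.598, -1.5)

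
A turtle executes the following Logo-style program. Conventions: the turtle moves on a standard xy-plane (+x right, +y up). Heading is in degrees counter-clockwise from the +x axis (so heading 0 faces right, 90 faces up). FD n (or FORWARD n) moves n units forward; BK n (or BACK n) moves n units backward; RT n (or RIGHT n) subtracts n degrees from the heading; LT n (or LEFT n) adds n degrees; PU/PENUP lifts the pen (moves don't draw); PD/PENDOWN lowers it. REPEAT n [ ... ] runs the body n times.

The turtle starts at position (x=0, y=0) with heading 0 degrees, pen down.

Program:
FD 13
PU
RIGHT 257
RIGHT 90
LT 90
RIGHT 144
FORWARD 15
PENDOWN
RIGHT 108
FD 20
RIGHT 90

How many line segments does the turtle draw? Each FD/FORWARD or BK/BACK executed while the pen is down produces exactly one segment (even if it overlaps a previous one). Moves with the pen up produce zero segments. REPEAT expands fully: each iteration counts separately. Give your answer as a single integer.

Answer: 2

Derivation:
Executing turtle program step by step:
Start: pos=(0,0), heading=0, pen down
FD 13: (0,0) -> (13,0) [heading=0, draw]
PU: pen up
RT 257: heading 0 -> 103
RT 90: heading 103 -> 13
LT 90: heading 13 -> 103
RT 144: heading 103 -> 319
FD 15: (13,0) -> (24.321,-9.841) [heading=319, move]
PD: pen down
RT 108: heading 319 -> 211
FD 20: (24.321,-9.841) -> (7.177,-20.142) [heading=211, draw]
RT 90: heading 211 -> 121
Final: pos=(7.177,-20.142), heading=121, 2 segment(s) drawn
Segments drawn: 2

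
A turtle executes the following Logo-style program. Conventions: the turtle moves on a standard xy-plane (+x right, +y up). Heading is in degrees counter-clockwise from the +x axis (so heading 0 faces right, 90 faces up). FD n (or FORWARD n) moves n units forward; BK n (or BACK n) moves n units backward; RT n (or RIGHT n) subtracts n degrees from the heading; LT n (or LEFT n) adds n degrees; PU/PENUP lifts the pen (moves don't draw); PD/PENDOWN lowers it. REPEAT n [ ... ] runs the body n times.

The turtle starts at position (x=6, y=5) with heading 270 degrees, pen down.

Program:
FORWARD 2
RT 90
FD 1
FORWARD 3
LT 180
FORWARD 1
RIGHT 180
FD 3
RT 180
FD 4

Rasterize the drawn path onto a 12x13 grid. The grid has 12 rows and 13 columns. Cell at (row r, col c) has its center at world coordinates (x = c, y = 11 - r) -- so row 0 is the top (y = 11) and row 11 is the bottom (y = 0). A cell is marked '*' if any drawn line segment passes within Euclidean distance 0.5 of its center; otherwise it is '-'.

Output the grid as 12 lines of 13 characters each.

Segment 0: (6,5) -> (6,3)
Segment 1: (6,3) -> (5,3)
Segment 2: (5,3) -> (2,3)
Segment 3: (2,3) -> (3,3)
Segment 4: (3,3) -> (0,3)
Segment 5: (0,3) -> (4,3)

Answer: -------------
-------------
-------------
-------------
-------------
-------------
------*------
------*------
*******------
-------------
-------------
-------------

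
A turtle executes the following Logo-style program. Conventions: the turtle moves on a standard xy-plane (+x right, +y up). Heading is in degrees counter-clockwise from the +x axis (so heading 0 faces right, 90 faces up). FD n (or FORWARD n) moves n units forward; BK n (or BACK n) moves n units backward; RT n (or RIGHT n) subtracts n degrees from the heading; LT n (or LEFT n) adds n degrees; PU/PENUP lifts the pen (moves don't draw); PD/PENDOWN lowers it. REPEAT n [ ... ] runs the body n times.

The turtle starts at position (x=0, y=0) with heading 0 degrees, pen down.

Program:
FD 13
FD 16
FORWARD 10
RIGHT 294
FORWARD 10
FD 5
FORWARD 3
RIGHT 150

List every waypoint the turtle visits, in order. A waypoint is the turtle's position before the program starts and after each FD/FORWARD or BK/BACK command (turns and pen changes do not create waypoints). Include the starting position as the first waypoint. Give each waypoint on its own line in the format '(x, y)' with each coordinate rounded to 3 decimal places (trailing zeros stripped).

Executing turtle program step by step:
Start: pos=(0,0), heading=0, pen down
FD 13: (0,0) -> (13,0) [heading=0, draw]
FD 16: (13,0) -> (29,0) [heading=0, draw]
FD 10: (29,0) -> (39,0) [heading=0, draw]
RT 294: heading 0 -> 66
FD 10: (39,0) -> (43.067,9.135) [heading=66, draw]
FD 5: (43.067,9.135) -> (45.101,13.703) [heading=66, draw]
FD 3: (45.101,13.703) -> (46.321,16.444) [heading=66, draw]
RT 150: heading 66 -> 276
Final: pos=(46.321,16.444), heading=276, 6 segment(s) drawn
Waypoints (7 total):
(0, 0)
(13, 0)
(29, 0)
(39, 0)
(43.067, 9.135)
(45.101, 13.703)
(46.321, 16.444)

Answer: (0, 0)
(13, 0)
(29, 0)
(39, 0)
(43.067, 9.135)
(45.101, 13.703)
(46.321, 16.444)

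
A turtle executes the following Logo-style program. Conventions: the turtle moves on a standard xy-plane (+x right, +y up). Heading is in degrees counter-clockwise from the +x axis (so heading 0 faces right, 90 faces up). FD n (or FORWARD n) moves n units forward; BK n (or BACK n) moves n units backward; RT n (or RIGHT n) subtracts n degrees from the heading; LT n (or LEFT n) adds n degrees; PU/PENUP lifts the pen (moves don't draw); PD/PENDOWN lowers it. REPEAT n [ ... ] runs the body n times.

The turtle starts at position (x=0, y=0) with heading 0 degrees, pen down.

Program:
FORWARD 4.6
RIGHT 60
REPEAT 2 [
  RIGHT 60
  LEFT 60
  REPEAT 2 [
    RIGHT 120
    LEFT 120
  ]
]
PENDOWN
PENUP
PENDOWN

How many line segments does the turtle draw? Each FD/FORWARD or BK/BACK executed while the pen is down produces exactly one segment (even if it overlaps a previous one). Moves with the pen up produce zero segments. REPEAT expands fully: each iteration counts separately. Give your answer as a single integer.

Executing turtle program step by step:
Start: pos=(0,0), heading=0, pen down
FD 4.6: (0,0) -> (4.6,0) [heading=0, draw]
RT 60: heading 0 -> 300
REPEAT 2 [
  -- iteration 1/2 --
  RT 60: heading 300 -> 240
  LT 60: heading 240 -> 300
  REPEAT 2 [
    -- iteration 1/2 --
    RT 120: heading 300 -> 180
    LT 120: heading 180 -> 300
    -- iteration 2/2 --
    RT 120: heading 300 -> 180
    LT 120: heading 180 -> 300
  ]
  -- iteration 2/2 --
  RT 60: heading 300 -> 240
  LT 60: heading 240 -> 300
  REPEAT 2 [
    -- iteration 1/2 --
    RT 120: heading 300 -> 180
    LT 120: heading 180 -> 300
    -- iteration 2/2 --
    RT 120: heading 300 -> 180
    LT 120: heading 180 -> 300
  ]
]
PD: pen down
PU: pen up
PD: pen down
Final: pos=(4.6,0), heading=300, 1 segment(s) drawn
Segments drawn: 1

Answer: 1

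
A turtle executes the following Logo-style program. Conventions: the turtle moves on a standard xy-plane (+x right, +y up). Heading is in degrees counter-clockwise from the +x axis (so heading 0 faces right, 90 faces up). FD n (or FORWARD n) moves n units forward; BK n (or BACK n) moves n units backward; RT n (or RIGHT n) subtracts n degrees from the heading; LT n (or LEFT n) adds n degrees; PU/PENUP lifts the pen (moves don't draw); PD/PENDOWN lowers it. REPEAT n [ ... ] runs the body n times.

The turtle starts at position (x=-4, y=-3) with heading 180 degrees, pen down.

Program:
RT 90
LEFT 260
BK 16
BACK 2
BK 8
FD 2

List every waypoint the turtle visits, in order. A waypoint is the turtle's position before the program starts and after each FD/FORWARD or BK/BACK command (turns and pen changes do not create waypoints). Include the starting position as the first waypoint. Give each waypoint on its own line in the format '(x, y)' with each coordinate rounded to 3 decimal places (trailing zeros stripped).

Answer: (-4, -3)
(-19.757, -0.222)
(-21.727, 0.126)
(-29.605, 1.515)
(-27.635, 1.168)

Derivation:
Executing turtle program step by step:
Start: pos=(-4,-3), heading=180, pen down
RT 90: heading 180 -> 90
LT 260: heading 90 -> 350
BK 16: (-4,-3) -> (-19.757,-0.222) [heading=350, draw]
BK 2: (-19.757,-0.222) -> (-21.727,0.126) [heading=350, draw]
BK 8: (-21.727,0.126) -> (-29.605,1.515) [heading=350, draw]
FD 2: (-29.605,1.515) -> (-27.635,1.168) [heading=350, draw]
Final: pos=(-27.635,1.168), heading=350, 4 segment(s) drawn
Waypoints (5 total):
(-4, -3)
(-19.757, -0.222)
(-21.727, 0.126)
(-29.605, 1.515)
(-27.635, 1.168)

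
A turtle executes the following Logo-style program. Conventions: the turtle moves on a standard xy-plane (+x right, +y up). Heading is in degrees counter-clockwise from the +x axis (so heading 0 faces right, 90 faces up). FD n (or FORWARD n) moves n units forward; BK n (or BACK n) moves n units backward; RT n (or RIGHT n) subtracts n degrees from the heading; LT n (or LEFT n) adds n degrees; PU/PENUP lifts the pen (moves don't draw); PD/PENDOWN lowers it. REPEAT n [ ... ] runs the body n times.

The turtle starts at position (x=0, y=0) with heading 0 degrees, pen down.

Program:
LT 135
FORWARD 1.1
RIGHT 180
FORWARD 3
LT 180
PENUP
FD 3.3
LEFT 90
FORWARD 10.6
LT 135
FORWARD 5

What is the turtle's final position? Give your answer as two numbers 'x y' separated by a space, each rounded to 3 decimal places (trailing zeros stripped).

Executing turtle program step by step:
Start: pos=(0,0), heading=0, pen down
LT 135: heading 0 -> 135
FD 1.1: (0,0) -> (-0.778,0.778) [heading=135, draw]
RT 180: heading 135 -> 315
FD 3: (-0.778,0.778) -> (1.344,-1.344) [heading=315, draw]
LT 180: heading 315 -> 135
PU: pen up
FD 3.3: (1.344,-1.344) -> (-0.99,0.99) [heading=135, move]
LT 90: heading 135 -> 225
FD 10.6: (-0.99,0.99) -> (-8.485,-6.505) [heading=225, move]
LT 135: heading 225 -> 0
FD 5: (-8.485,-6.505) -> (-3.485,-6.505) [heading=0, move]
Final: pos=(-3.485,-6.505), heading=0, 2 segment(s) drawn

Answer: -3.485 -6.505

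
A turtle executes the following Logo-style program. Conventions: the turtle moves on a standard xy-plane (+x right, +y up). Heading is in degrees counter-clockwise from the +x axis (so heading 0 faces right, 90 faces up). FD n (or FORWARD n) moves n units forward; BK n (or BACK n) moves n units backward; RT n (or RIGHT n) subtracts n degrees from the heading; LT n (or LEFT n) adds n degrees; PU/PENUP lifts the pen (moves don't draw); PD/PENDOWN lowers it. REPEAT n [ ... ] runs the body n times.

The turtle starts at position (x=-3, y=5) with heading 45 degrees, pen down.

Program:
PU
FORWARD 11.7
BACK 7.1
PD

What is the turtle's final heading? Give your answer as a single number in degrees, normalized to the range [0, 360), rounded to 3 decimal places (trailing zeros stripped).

Executing turtle program step by step:
Start: pos=(-3,5), heading=45, pen down
PU: pen up
FD 11.7: (-3,5) -> (5.273,13.273) [heading=45, move]
BK 7.1: (5.273,13.273) -> (0.253,8.253) [heading=45, move]
PD: pen down
Final: pos=(0.253,8.253), heading=45, 0 segment(s) drawn

Answer: 45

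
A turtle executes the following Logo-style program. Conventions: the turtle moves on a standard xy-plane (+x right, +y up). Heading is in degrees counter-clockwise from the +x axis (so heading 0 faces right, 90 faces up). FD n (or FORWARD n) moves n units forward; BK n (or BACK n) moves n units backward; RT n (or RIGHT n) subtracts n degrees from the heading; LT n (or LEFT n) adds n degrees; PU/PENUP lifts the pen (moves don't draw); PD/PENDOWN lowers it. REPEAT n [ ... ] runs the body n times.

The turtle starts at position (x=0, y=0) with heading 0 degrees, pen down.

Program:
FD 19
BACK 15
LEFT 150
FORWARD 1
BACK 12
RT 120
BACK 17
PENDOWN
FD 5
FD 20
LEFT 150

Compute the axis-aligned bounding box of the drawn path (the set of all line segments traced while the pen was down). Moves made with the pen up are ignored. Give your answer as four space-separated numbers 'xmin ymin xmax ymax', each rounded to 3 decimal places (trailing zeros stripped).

Answer: -1.196 -14 20.454 0.5

Derivation:
Executing turtle program step by step:
Start: pos=(0,0), heading=0, pen down
FD 19: (0,0) -> (19,0) [heading=0, draw]
BK 15: (19,0) -> (4,0) [heading=0, draw]
LT 150: heading 0 -> 150
FD 1: (4,0) -> (3.134,0.5) [heading=150, draw]
BK 12: (3.134,0.5) -> (13.526,-5.5) [heading=150, draw]
RT 120: heading 150 -> 30
BK 17: (13.526,-5.5) -> (-1.196,-14) [heading=30, draw]
PD: pen down
FD 5: (-1.196,-14) -> (3.134,-11.5) [heading=30, draw]
FD 20: (3.134,-11.5) -> (20.454,-1.5) [heading=30, draw]
LT 150: heading 30 -> 180
Final: pos=(20.454,-1.5), heading=180, 7 segment(s) drawn

Segment endpoints: x in {-1.196, 0, 3.134, 3.134, 4, 13.526, 19, 20.454}, y in {-14, -11.5, -5.5, -1.5, 0, 0.5}
xmin=-1.196, ymin=-14, xmax=20.454, ymax=0.5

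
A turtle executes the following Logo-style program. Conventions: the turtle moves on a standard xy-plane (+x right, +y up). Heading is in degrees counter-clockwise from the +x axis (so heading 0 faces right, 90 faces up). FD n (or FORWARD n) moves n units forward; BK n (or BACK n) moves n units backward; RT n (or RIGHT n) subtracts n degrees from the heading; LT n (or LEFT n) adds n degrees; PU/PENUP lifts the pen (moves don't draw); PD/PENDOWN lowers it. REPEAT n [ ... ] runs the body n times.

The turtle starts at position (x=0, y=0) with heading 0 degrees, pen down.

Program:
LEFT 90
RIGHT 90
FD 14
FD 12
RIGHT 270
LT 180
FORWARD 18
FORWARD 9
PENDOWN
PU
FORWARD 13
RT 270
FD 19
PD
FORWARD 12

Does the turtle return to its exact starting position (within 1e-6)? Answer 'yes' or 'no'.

Executing turtle program step by step:
Start: pos=(0,0), heading=0, pen down
LT 90: heading 0 -> 90
RT 90: heading 90 -> 0
FD 14: (0,0) -> (14,0) [heading=0, draw]
FD 12: (14,0) -> (26,0) [heading=0, draw]
RT 270: heading 0 -> 90
LT 180: heading 90 -> 270
FD 18: (26,0) -> (26,-18) [heading=270, draw]
FD 9: (26,-18) -> (26,-27) [heading=270, draw]
PD: pen down
PU: pen up
FD 13: (26,-27) -> (26,-40) [heading=270, move]
RT 270: heading 270 -> 0
FD 19: (26,-40) -> (45,-40) [heading=0, move]
PD: pen down
FD 12: (45,-40) -> (57,-40) [heading=0, draw]
Final: pos=(57,-40), heading=0, 5 segment(s) drawn

Start position: (0, 0)
Final position: (57, -40)
Distance = 69.635; >= 1e-6 -> NOT closed

Answer: no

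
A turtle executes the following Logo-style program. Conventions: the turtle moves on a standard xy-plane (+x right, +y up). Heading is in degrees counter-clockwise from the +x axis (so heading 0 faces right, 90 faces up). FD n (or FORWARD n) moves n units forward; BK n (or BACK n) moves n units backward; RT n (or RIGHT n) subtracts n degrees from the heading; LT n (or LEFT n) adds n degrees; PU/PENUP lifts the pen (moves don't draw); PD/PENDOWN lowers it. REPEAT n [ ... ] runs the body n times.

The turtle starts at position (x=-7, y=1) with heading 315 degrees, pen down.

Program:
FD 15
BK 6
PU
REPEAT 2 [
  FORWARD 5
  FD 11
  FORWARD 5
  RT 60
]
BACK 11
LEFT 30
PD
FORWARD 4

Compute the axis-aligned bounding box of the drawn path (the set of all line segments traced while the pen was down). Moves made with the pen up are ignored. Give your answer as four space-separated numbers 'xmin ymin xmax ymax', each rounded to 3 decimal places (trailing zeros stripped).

Executing turtle program step by step:
Start: pos=(-7,1), heading=315, pen down
FD 15: (-7,1) -> (3.607,-9.607) [heading=315, draw]
BK 6: (3.607,-9.607) -> (-0.636,-5.364) [heading=315, draw]
PU: pen up
REPEAT 2 [
  -- iteration 1/2 --
  FD 5: (-0.636,-5.364) -> (2.899,-8.899) [heading=315, move]
  FD 11: (2.899,-8.899) -> (10.678,-16.678) [heading=315, move]
  FD 5: (10.678,-16.678) -> (14.213,-20.213) [heading=315, move]
  RT 60: heading 315 -> 255
  -- iteration 2/2 --
  FD 5: (14.213,-20.213) -> (12.919,-25.043) [heading=255, move]
  FD 11: (12.919,-25.043) -> (10.072,-35.668) [heading=255, move]
  FD 5: (10.072,-35.668) -> (8.778,-40.498) [heading=255, move]
  RT 60: heading 255 -> 195
]
BK 11: (8.778,-40.498) -> (19.403,-37.651) [heading=195, move]
LT 30: heading 195 -> 225
PD: pen down
FD 4: (19.403,-37.651) -> (16.575,-40.479) [heading=225, draw]
Final: pos=(16.575,-40.479), heading=225, 3 segment(s) drawn

Segment endpoints: x in {-7, -0.636, 3.607, 16.575, 19.403}, y in {-40.479, -37.651, -9.607, -5.364, 1}
xmin=-7, ymin=-40.479, xmax=19.403, ymax=1

Answer: -7 -40.479 19.403 1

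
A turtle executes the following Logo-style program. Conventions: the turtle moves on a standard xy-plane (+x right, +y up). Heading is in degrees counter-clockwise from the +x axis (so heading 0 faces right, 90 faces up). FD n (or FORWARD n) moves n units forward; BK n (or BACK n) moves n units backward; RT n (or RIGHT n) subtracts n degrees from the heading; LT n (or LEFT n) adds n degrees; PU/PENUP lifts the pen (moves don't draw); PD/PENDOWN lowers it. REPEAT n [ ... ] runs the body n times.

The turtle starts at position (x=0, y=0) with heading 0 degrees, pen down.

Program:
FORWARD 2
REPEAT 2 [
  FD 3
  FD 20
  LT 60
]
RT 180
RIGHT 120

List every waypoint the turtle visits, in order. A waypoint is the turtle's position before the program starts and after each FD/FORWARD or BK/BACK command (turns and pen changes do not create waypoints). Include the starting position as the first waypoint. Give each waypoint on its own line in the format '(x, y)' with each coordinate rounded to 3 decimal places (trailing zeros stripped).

Executing turtle program step by step:
Start: pos=(0,0), heading=0, pen down
FD 2: (0,0) -> (2,0) [heading=0, draw]
REPEAT 2 [
  -- iteration 1/2 --
  FD 3: (2,0) -> (5,0) [heading=0, draw]
  FD 20: (5,0) -> (25,0) [heading=0, draw]
  LT 60: heading 0 -> 60
  -- iteration 2/2 --
  FD 3: (25,0) -> (26.5,2.598) [heading=60, draw]
  FD 20: (26.5,2.598) -> (36.5,19.919) [heading=60, draw]
  LT 60: heading 60 -> 120
]
RT 180: heading 120 -> 300
RT 120: heading 300 -> 180
Final: pos=(36.5,19.919), heading=180, 5 segment(s) drawn
Waypoints (6 total):
(0, 0)
(2, 0)
(5, 0)
(25, 0)
(26.5, 2.598)
(36.5, 19.919)

Answer: (0, 0)
(2, 0)
(5, 0)
(25, 0)
(26.5, 2.598)
(36.5, 19.919)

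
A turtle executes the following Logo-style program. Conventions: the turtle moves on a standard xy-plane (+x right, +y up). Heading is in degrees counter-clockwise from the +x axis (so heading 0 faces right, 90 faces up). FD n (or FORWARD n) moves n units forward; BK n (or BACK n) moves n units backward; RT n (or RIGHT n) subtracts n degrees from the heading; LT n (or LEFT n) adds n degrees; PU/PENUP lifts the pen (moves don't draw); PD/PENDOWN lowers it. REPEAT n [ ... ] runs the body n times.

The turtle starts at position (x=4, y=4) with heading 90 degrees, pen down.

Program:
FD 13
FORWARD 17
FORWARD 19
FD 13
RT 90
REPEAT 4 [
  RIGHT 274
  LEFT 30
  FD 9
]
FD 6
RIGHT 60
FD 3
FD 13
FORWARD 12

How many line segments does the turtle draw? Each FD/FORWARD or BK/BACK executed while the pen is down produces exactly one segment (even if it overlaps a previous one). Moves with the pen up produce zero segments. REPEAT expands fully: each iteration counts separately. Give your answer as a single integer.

Answer: 12

Derivation:
Executing turtle program step by step:
Start: pos=(4,4), heading=90, pen down
FD 13: (4,4) -> (4,17) [heading=90, draw]
FD 17: (4,17) -> (4,34) [heading=90, draw]
FD 19: (4,34) -> (4,53) [heading=90, draw]
FD 13: (4,53) -> (4,66) [heading=90, draw]
RT 90: heading 90 -> 0
REPEAT 4 [
  -- iteration 1/4 --
  RT 274: heading 0 -> 86
  LT 30: heading 86 -> 116
  FD 9: (4,66) -> (0.055,74.089) [heading=116, draw]
  -- iteration 2/4 --
  RT 274: heading 116 -> 202
  LT 30: heading 202 -> 232
  FD 9: (0.055,74.089) -> (-5.486,66.997) [heading=232, draw]
  -- iteration 3/4 --
  RT 274: heading 232 -> 318
  LT 30: heading 318 -> 348
  FD 9: (-5.486,66.997) -> (3.317,65.126) [heading=348, draw]
  -- iteration 4/4 --
  RT 274: heading 348 -> 74
  LT 30: heading 74 -> 104
  FD 9: (3.317,65.126) -> (1.14,73.859) [heading=104, draw]
]
FD 6: (1.14,73.859) -> (-0.312,79.68) [heading=104, draw]
RT 60: heading 104 -> 44
FD 3: (-0.312,79.68) -> (1.846,81.764) [heading=44, draw]
FD 13: (1.846,81.764) -> (11.198,90.795) [heading=44, draw]
FD 12: (11.198,90.795) -> (19.83,99.131) [heading=44, draw]
Final: pos=(19.83,99.131), heading=44, 12 segment(s) drawn
Segments drawn: 12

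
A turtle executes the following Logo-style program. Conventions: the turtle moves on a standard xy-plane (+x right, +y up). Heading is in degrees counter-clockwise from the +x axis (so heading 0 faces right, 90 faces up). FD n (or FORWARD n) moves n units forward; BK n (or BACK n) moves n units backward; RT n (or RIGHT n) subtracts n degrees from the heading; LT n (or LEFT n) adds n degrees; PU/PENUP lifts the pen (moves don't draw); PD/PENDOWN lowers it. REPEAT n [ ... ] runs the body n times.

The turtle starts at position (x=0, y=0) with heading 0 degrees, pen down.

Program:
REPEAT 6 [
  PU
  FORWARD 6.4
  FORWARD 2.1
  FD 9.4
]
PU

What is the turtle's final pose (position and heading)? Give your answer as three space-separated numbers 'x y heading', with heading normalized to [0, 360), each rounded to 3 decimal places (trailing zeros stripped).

Executing turtle program step by step:
Start: pos=(0,0), heading=0, pen down
REPEAT 6 [
  -- iteration 1/6 --
  PU: pen up
  FD 6.4: (0,0) -> (6.4,0) [heading=0, move]
  FD 2.1: (6.4,0) -> (8.5,0) [heading=0, move]
  FD 9.4: (8.5,0) -> (17.9,0) [heading=0, move]
  -- iteration 2/6 --
  PU: pen up
  FD 6.4: (17.9,0) -> (24.3,0) [heading=0, move]
  FD 2.1: (24.3,0) -> (26.4,0) [heading=0, move]
  FD 9.4: (26.4,0) -> (35.8,0) [heading=0, move]
  -- iteration 3/6 --
  PU: pen up
  FD 6.4: (35.8,0) -> (42.2,0) [heading=0, move]
  FD 2.1: (42.2,0) -> (44.3,0) [heading=0, move]
  FD 9.4: (44.3,0) -> (53.7,0) [heading=0, move]
  -- iteration 4/6 --
  PU: pen up
  FD 6.4: (53.7,0) -> (60.1,0) [heading=0, move]
  FD 2.1: (60.1,0) -> (62.2,0) [heading=0, move]
  FD 9.4: (62.2,0) -> (71.6,0) [heading=0, move]
  -- iteration 5/6 --
  PU: pen up
  FD 6.4: (71.6,0) -> (78,0) [heading=0, move]
  FD 2.1: (78,0) -> (80.1,0) [heading=0, move]
  FD 9.4: (80.1,0) -> (89.5,0) [heading=0, move]
  -- iteration 6/6 --
  PU: pen up
  FD 6.4: (89.5,0) -> (95.9,0) [heading=0, move]
  FD 2.1: (95.9,0) -> (98,0) [heading=0, move]
  FD 9.4: (98,0) -> (107.4,0) [heading=0, move]
]
PU: pen up
Final: pos=(107.4,0), heading=0, 0 segment(s) drawn

Answer: 107.4 0 0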